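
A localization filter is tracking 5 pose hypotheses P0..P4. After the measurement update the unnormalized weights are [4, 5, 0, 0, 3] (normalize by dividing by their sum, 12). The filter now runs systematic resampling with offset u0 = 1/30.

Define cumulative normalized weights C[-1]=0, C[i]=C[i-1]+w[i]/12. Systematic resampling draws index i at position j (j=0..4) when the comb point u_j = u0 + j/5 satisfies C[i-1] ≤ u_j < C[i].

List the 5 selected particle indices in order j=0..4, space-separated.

0 0 1 1 4

C = [1/3, 3/4, 3/4, 3/4, 1]
j=0: u_0=1/30 ∈ [0, 1/3) → index 0
j=1: u_1=7/30 ∈ [0, 1/3) → index 0
j=2: u_2=13/30 ∈ [1/3, 3/4) → index 1
j=3: u_3=19/30 ∈ [1/3, 3/4) → index 1
j=4: u_4=5/6 ∈ [3/4, 1) → index 4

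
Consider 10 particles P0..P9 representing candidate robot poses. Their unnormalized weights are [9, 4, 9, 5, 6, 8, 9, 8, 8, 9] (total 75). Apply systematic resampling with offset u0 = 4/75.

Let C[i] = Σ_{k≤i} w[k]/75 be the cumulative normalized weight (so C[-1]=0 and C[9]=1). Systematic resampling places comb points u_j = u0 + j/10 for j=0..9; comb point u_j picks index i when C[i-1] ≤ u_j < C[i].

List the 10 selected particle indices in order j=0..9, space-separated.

0 1 2 3 5 6 6 7 8 9

C = [3/25, 13/75, 22/75, 9/25, 11/25, 41/75, 2/3, 58/75, 22/25, 1]
j=0: u_0=4/75 ∈ [0, 3/25) → index 0
j=1: u_1=23/150 ∈ [3/25, 13/75) → index 1
j=2: u_2=19/75 ∈ [13/75, 22/75) → index 2
j=3: u_3=53/150 ∈ [22/75, 9/25) → index 3
j=4: u_4=34/75 ∈ [11/25, 41/75) → index 5
j=5: u_5=83/150 ∈ [41/75, 2/3) → index 6
j=6: u_6=49/75 ∈ [41/75, 2/3) → index 6
j=7: u_7=113/150 ∈ [2/3, 58/75) → index 7
j=8: u_8=64/75 ∈ [58/75, 22/25) → index 8
j=9: u_9=143/150 ∈ [22/25, 1) → index 9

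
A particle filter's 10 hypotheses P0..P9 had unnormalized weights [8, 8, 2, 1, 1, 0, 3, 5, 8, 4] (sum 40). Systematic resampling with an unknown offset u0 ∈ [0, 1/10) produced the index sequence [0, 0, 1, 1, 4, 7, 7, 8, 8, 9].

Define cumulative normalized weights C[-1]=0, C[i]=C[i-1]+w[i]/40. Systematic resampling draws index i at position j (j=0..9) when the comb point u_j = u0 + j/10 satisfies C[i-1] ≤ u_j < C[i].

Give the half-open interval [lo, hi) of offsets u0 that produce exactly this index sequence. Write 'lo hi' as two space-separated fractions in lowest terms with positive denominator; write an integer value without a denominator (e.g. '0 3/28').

C = [1/5, 2/5, 9/20, 19/40, 1/2, 1/2, 23/40, 7/10, 9/10, 1]
j=0 picked index 0: u0 ∈ [0, 1/5)
j=1 picked index 0: u0 ∈ [-1/10, 1/10)
j=2 picked index 1: u0 ∈ [0, 1/5)
j=3 picked index 1: u0 ∈ [-1/10, 1/10)
j=4 picked index 4: u0 ∈ [3/40, 1/10)
j=5 picked index 7: u0 ∈ [3/40, 1/5)
j=6 picked index 7: u0 ∈ [-1/40, 1/10)
j=7 picked index 8: u0 ∈ [0, 1/5)
j=8 picked index 8: u0 ∈ [-1/10, 1/10)
j=9 picked index 9: u0 ∈ [0, 1/10)
intersection: [3/40, 1/10)

3/40 1/10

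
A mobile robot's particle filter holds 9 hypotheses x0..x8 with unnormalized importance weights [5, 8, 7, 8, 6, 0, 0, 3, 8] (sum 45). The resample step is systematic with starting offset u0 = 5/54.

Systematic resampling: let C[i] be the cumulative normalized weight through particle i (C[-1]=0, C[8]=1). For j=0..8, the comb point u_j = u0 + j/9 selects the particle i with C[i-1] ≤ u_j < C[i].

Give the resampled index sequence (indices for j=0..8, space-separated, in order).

0 1 2 2 3 4 7 8 8

C = [1/9, 13/45, 4/9, 28/45, 34/45, 34/45, 34/45, 37/45, 1]
j=0: u_0=5/54 ∈ [0, 1/9) → index 0
j=1: u_1=11/54 ∈ [1/9, 13/45) → index 1
j=2: u_2=17/54 ∈ [13/45, 4/9) → index 2
j=3: u_3=23/54 ∈ [13/45, 4/9) → index 2
j=4: u_4=29/54 ∈ [4/9, 28/45) → index 3
j=5: u_5=35/54 ∈ [28/45, 34/45) → index 4
j=6: u_6=41/54 ∈ [34/45, 37/45) → index 7
j=7: u_7=47/54 ∈ [37/45, 1) → index 8
j=8: u_8=53/54 ∈ [37/45, 1) → index 8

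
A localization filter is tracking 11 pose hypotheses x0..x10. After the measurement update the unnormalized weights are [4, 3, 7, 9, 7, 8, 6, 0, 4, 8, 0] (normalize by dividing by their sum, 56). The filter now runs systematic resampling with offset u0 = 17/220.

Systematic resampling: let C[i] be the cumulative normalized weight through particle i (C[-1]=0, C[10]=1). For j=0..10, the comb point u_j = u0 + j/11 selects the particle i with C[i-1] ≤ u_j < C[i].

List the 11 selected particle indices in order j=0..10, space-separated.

1 2 3 3 4 4 5 6 8 9 9

C = [1/14, 1/8, 1/4, 23/56, 15/28, 19/28, 11/14, 11/14, 6/7, 1, 1]
j=0: u_0=17/220 ∈ [1/14, 1/8) → index 1
j=1: u_1=37/220 ∈ [1/8, 1/4) → index 2
j=2: u_2=57/220 ∈ [1/4, 23/56) → index 3
j=3: u_3=7/20 ∈ [1/4, 23/56) → index 3
j=4: u_4=97/220 ∈ [23/56, 15/28) → index 4
j=5: u_5=117/220 ∈ [23/56, 15/28) → index 4
j=6: u_6=137/220 ∈ [15/28, 19/28) → index 5
j=7: u_7=157/220 ∈ [19/28, 11/14) → index 6
j=8: u_8=177/220 ∈ [11/14, 6/7) → index 8
j=9: u_9=197/220 ∈ [6/7, 1) → index 9
j=10: u_10=217/220 ∈ [6/7, 1) → index 9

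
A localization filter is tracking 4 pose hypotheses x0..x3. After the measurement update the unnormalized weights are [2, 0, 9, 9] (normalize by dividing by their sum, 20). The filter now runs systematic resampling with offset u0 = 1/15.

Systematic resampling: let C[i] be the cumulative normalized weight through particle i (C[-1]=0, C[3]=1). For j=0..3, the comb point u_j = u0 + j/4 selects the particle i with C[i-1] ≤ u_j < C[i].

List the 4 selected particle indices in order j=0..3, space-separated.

C = [1/10, 1/10, 11/20, 1]
j=0: u_0=1/15 ∈ [0, 1/10) → index 0
j=1: u_1=19/60 ∈ [1/10, 11/20) → index 2
j=2: u_2=17/30 ∈ [11/20, 1) → index 3
j=3: u_3=49/60 ∈ [11/20, 1) → index 3

0 2 3 3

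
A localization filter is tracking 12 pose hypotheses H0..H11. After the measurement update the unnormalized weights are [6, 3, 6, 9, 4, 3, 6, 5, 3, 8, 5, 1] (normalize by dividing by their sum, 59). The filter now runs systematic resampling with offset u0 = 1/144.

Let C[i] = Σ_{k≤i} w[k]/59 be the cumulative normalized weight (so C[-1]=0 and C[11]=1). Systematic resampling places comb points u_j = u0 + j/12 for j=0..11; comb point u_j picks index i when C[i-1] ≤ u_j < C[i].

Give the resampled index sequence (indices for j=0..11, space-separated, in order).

0 0 2 3 3 4 5 6 7 8 9 10

C = [6/59, 9/59, 15/59, 24/59, 28/59, 31/59, 37/59, 42/59, 45/59, 53/59, 58/59, 1]
j=0: u_0=1/144 ∈ [0, 6/59) → index 0
j=1: u_1=13/144 ∈ [0, 6/59) → index 0
j=2: u_2=25/144 ∈ [9/59, 15/59) → index 2
j=3: u_3=37/144 ∈ [15/59, 24/59) → index 3
j=4: u_4=49/144 ∈ [15/59, 24/59) → index 3
j=5: u_5=61/144 ∈ [24/59, 28/59) → index 4
j=6: u_6=73/144 ∈ [28/59, 31/59) → index 5
j=7: u_7=85/144 ∈ [31/59, 37/59) → index 6
j=8: u_8=97/144 ∈ [37/59, 42/59) → index 7
j=9: u_9=109/144 ∈ [42/59, 45/59) → index 8
j=10: u_10=121/144 ∈ [45/59, 53/59) → index 9
j=11: u_11=133/144 ∈ [53/59, 58/59) → index 10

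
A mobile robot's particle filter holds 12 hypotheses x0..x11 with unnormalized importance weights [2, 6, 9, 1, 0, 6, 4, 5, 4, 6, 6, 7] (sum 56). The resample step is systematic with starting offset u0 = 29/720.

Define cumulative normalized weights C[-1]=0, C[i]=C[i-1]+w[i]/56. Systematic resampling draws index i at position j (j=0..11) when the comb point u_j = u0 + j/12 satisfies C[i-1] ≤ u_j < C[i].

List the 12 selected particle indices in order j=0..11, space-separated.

1 1 2 2 5 6 7 8 9 10 10 11

C = [1/28, 1/7, 17/56, 9/28, 9/28, 3/7, 1/2, 33/56, 37/56, 43/56, 7/8, 1]
j=0: u_0=29/720 ∈ [1/28, 1/7) → index 1
j=1: u_1=89/720 ∈ [1/28, 1/7) → index 1
j=2: u_2=149/720 ∈ [1/7, 17/56) → index 2
j=3: u_3=209/720 ∈ [1/7, 17/56) → index 2
j=4: u_4=269/720 ∈ [9/28, 3/7) → index 5
j=5: u_5=329/720 ∈ [3/7, 1/2) → index 6
j=6: u_6=389/720 ∈ [1/2, 33/56) → index 7
j=7: u_7=449/720 ∈ [33/56, 37/56) → index 8
j=8: u_8=509/720 ∈ [37/56, 43/56) → index 9
j=9: u_9=569/720 ∈ [43/56, 7/8) → index 10
j=10: u_10=629/720 ∈ [43/56, 7/8) → index 10
j=11: u_11=689/720 ∈ [7/8, 1) → index 11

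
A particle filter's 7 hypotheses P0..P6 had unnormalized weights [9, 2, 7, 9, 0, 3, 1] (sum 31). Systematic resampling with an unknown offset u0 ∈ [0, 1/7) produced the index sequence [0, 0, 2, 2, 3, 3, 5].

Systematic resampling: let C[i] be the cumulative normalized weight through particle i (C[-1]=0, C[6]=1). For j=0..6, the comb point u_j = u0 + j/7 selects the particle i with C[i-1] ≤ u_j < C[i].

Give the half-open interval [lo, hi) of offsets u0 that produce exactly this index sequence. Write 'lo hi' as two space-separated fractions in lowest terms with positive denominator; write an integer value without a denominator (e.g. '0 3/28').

15/217 24/217

C = [9/31, 11/31, 18/31, 27/31, 27/31, 30/31, 1]
j=0 picked index 0: u0 ∈ [0, 9/31)
j=1 picked index 0: u0 ∈ [-1/7, 32/217)
j=2 picked index 2: u0 ∈ [15/217, 64/217)
j=3 picked index 2: u0 ∈ [-16/217, 33/217)
j=4 picked index 3: u0 ∈ [2/217, 65/217)
j=5 picked index 3: u0 ∈ [-29/217, 34/217)
j=6 picked index 5: u0 ∈ [3/217, 24/217)
intersection: [15/217, 24/217)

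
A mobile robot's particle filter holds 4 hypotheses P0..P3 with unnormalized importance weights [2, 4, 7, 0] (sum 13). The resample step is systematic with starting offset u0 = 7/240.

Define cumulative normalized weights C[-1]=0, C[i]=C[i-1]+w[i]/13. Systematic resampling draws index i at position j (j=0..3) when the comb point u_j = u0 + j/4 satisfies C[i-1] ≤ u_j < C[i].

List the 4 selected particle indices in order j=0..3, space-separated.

0 1 2 2

C = [2/13, 6/13, 1, 1]
j=0: u_0=7/240 ∈ [0, 2/13) → index 0
j=1: u_1=67/240 ∈ [2/13, 6/13) → index 1
j=2: u_2=127/240 ∈ [6/13, 1) → index 2
j=3: u_3=187/240 ∈ [6/13, 1) → index 2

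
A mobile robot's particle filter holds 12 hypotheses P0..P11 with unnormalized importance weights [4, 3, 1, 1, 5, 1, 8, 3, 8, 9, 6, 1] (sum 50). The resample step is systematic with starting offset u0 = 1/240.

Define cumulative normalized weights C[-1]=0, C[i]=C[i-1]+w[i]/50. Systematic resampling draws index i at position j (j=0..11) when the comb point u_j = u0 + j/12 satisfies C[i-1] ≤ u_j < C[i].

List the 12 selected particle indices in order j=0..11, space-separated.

C = [2/25, 7/50, 4/25, 9/50, 7/25, 3/10, 23/50, 13/25, 17/25, 43/50, 49/50, 1]
j=0: u_0=1/240 ∈ [0, 2/25) → index 0
j=1: u_1=7/80 ∈ [2/25, 7/50) → index 1
j=2: u_2=41/240 ∈ [4/25, 9/50) → index 3
j=3: u_3=61/240 ∈ [9/50, 7/25) → index 4
j=4: u_4=27/80 ∈ [3/10, 23/50) → index 6
j=5: u_5=101/240 ∈ [3/10, 23/50) → index 6
j=6: u_6=121/240 ∈ [23/50, 13/25) → index 7
j=7: u_7=47/80 ∈ [13/25, 17/25) → index 8
j=8: u_8=161/240 ∈ [13/25, 17/25) → index 8
j=9: u_9=181/240 ∈ [17/25, 43/50) → index 9
j=10: u_10=67/80 ∈ [17/25, 43/50) → index 9
j=11: u_11=221/240 ∈ [43/50, 49/50) → index 10

0 1 3 4 6 6 7 8 8 9 9 10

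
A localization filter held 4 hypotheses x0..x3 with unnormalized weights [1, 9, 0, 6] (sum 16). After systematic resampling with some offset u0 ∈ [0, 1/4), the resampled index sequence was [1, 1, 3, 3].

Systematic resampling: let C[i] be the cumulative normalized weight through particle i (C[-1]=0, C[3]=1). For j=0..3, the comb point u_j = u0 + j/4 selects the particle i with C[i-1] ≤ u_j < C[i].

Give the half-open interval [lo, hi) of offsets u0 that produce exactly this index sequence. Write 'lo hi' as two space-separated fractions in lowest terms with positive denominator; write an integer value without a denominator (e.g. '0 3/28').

C = [1/16, 5/8, 5/8, 1]
j=0 picked index 1: u0 ∈ [1/16, 5/8)
j=1 picked index 1: u0 ∈ [-3/16, 3/8)
j=2 picked index 3: u0 ∈ [1/8, 1/2)
j=3 picked index 3: u0 ∈ [-1/8, 1/4)
intersection: [1/8, 1/4)

1/8 1/4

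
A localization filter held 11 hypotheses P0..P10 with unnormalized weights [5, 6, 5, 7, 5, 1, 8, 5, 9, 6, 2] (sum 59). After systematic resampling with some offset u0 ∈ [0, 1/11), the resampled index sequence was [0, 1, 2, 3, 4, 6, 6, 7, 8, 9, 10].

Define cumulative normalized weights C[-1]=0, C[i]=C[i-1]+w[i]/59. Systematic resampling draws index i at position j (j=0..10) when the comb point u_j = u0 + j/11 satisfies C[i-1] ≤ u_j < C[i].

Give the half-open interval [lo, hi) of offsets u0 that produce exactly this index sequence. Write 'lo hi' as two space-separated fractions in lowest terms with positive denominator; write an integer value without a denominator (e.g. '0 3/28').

37/649 49/649

C = [5/59, 11/59, 16/59, 23/59, 28/59, 29/59, 37/59, 42/59, 51/59, 57/59, 1]
j=0 picked index 0: u0 ∈ [0, 5/59)
j=1 picked index 1: u0 ∈ [-4/649, 62/649)
j=2 picked index 2: u0 ∈ [3/649, 58/649)
j=3 picked index 3: u0 ∈ [-1/649, 76/649)
j=4 picked index 4: u0 ∈ [17/649, 72/649)
j=5 picked index 6: u0 ∈ [24/649, 112/649)
j=6 picked index 6: u0 ∈ [-35/649, 53/649)
j=7 picked index 7: u0 ∈ [-6/649, 49/649)
j=8 picked index 8: u0 ∈ [-10/649, 89/649)
j=9 picked index 9: u0 ∈ [30/649, 96/649)
j=10 picked index 10: u0 ∈ [37/649, 1/11)
intersection: [37/649, 49/649)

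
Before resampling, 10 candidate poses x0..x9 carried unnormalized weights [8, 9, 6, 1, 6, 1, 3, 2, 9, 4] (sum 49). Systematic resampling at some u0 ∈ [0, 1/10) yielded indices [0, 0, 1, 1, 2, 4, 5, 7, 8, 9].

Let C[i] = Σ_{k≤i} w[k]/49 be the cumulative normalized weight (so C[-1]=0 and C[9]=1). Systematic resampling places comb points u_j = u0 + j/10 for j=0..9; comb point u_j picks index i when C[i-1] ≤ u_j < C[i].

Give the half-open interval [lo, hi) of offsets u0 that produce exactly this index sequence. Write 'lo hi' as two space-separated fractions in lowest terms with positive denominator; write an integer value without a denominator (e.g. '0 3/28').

C = [8/49, 17/49, 23/49, 24/49, 30/49, 31/49, 34/49, 36/49, 45/49, 1]
j=0 picked index 0: u0 ∈ [0, 8/49)
j=1 picked index 0: u0 ∈ [-1/10, 31/490)
j=2 picked index 1: u0 ∈ [-9/245, 36/245)
j=3 picked index 1: u0 ∈ [-67/490, 23/490)
j=4 picked index 2: u0 ∈ [-13/245, 17/245)
j=5 picked index 4: u0 ∈ [-1/98, 11/98)
j=6 picked index 5: u0 ∈ [3/245, 8/245)
j=7 picked index 7: u0 ∈ [-3/490, 17/490)
j=8 picked index 8: u0 ∈ [-16/245, 29/245)
j=9 picked index 9: u0 ∈ [9/490, 1/10)
intersection: [9/490, 8/245)

9/490 8/245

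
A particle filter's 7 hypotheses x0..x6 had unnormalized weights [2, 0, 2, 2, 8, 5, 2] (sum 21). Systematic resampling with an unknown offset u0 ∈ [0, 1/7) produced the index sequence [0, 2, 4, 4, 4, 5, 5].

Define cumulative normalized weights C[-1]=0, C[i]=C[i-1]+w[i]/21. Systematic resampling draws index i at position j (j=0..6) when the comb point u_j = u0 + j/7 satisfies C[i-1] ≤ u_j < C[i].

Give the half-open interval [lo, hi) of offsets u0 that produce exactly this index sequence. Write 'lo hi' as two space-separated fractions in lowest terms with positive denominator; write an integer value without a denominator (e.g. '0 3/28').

C = [2/21, 2/21, 4/21, 2/7, 2/3, 19/21, 1]
j=0 picked index 0: u0 ∈ [0, 2/21)
j=1 picked index 2: u0 ∈ [-1/21, 1/21)
j=2 picked index 4: u0 ∈ [0, 8/21)
j=3 picked index 4: u0 ∈ [-1/7, 5/21)
j=4 picked index 4: u0 ∈ [-2/7, 2/21)
j=5 picked index 5: u0 ∈ [-1/21, 4/21)
j=6 picked index 5: u0 ∈ [-4/21, 1/21)
intersection: [0, 1/21)

0 1/21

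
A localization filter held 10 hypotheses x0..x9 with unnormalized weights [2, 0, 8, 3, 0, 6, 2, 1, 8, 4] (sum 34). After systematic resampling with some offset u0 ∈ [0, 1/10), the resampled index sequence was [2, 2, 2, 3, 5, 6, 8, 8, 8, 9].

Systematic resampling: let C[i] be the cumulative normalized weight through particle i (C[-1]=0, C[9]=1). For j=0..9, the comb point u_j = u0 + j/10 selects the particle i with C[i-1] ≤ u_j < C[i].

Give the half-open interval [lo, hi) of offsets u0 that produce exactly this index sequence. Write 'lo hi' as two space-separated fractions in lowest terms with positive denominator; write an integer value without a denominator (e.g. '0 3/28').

1/17 7/85

C = [1/17, 1/17, 5/17, 13/34, 13/34, 19/34, 21/34, 11/17, 15/17, 1]
j=0 picked index 2: u0 ∈ [1/17, 5/17)
j=1 picked index 2: u0 ∈ [-7/170, 33/170)
j=2 picked index 2: u0 ∈ [-12/85, 8/85)
j=3 picked index 3: u0 ∈ [-1/170, 7/85)
j=4 picked index 5: u0 ∈ [-3/170, 27/170)
j=5 picked index 6: u0 ∈ [1/17, 2/17)
j=6 picked index 8: u0 ∈ [4/85, 24/85)
j=7 picked index 8: u0 ∈ [-9/170, 31/170)
j=8 picked index 8: u0 ∈ [-13/85, 7/85)
j=9 picked index 9: u0 ∈ [-3/170, 1/10)
intersection: [1/17, 7/85)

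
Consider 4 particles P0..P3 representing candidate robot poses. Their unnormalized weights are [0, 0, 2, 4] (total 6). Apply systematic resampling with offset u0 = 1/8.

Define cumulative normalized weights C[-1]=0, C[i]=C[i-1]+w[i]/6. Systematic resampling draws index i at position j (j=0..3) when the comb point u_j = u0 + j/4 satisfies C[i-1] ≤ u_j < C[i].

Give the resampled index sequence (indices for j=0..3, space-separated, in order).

2 3 3 3

C = [0, 0, 1/3, 1]
j=0: u_0=1/8 ∈ [0, 1/3) → index 2
j=1: u_1=3/8 ∈ [1/3, 1) → index 3
j=2: u_2=5/8 ∈ [1/3, 1) → index 3
j=3: u_3=7/8 ∈ [1/3, 1) → index 3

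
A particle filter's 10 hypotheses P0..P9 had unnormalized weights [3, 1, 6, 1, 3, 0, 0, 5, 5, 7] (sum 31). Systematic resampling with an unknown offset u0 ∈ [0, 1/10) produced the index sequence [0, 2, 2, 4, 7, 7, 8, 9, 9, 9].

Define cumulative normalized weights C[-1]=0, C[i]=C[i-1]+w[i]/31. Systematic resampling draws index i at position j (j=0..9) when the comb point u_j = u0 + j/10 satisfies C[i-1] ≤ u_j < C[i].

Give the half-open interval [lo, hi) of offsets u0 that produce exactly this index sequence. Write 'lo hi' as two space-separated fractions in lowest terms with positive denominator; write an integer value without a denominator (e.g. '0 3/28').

C = [3/31, 4/31, 10/31, 11/31, 14/31, 14/31, 14/31, 19/31, 24/31, 1]
j=0 picked index 0: u0 ∈ [0, 3/31)
j=1 picked index 2: u0 ∈ [9/310, 69/310)
j=2 picked index 2: u0 ∈ [-11/155, 19/155)
j=3 picked index 4: u0 ∈ [17/310, 47/310)
j=4 picked index 7: u0 ∈ [8/155, 33/155)
j=5 picked index 7: u0 ∈ [-3/62, 7/62)
j=6 picked index 8: u0 ∈ [2/155, 27/155)
j=7 picked index 9: u0 ∈ [23/310, 3/10)
j=8 picked index 9: u0 ∈ [-4/155, 1/5)
j=9 picked index 9: u0 ∈ [-39/310, 1/10)
intersection: [23/310, 3/31)

23/310 3/31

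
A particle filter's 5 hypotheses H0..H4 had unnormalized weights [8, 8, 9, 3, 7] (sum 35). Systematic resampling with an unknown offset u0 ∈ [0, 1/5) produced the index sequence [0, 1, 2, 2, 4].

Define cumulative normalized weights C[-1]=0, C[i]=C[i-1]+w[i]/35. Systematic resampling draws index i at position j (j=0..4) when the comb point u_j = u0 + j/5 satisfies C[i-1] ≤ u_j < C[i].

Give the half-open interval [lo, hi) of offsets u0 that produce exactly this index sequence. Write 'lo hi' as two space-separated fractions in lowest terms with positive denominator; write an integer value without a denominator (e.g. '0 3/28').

C = [8/35, 16/35, 5/7, 4/5, 1]
j=0 picked index 0: u0 ∈ [0, 8/35)
j=1 picked index 1: u0 ∈ [1/35, 9/35)
j=2 picked index 2: u0 ∈ [2/35, 11/35)
j=3 picked index 2: u0 ∈ [-1/7, 4/35)
j=4 picked index 4: u0 ∈ [0, 1/5)
intersection: [2/35, 4/35)

2/35 4/35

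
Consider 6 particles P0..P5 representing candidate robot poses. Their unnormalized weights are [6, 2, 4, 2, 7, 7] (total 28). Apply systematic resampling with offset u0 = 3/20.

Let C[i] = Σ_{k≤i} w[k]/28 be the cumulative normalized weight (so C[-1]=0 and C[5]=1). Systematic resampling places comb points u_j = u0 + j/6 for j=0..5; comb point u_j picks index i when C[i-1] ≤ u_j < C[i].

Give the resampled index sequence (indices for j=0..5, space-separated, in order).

0 2 3 4 5 5

C = [3/14, 2/7, 3/7, 1/2, 3/4, 1]
j=0: u_0=3/20 ∈ [0, 3/14) → index 0
j=1: u_1=19/60 ∈ [2/7, 3/7) → index 2
j=2: u_2=29/60 ∈ [3/7, 1/2) → index 3
j=3: u_3=13/20 ∈ [1/2, 3/4) → index 4
j=4: u_4=49/60 ∈ [3/4, 1) → index 5
j=5: u_5=59/60 ∈ [3/4, 1) → index 5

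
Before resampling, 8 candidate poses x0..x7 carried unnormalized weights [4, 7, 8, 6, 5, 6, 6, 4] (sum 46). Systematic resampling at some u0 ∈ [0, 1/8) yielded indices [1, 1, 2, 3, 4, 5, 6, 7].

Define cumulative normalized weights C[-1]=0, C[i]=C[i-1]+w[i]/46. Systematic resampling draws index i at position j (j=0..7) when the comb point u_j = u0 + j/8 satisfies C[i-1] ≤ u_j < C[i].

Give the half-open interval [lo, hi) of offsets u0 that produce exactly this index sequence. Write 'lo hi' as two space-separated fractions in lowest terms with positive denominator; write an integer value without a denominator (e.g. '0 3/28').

2/23 21/184

C = [2/23, 11/46, 19/46, 25/46, 15/23, 18/23, 21/23, 1]
j=0 picked index 1: u0 ∈ [2/23, 11/46)
j=1 picked index 1: u0 ∈ [-7/184, 21/184)
j=2 picked index 2: u0 ∈ [-1/92, 15/92)
j=3 picked index 3: u0 ∈ [7/184, 31/184)
j=4 picked index 4: u0 ∈ [1/23, 7/46)
j=5 picked index 5: u0 ∈ [5/184, 29/184)
j=6 picked index 6: u0 ∈ [3/92, 15/92)
j=7 picked index 7: u0 ∈ [7/184, 1/8)
intersection: [2/23, 21/184)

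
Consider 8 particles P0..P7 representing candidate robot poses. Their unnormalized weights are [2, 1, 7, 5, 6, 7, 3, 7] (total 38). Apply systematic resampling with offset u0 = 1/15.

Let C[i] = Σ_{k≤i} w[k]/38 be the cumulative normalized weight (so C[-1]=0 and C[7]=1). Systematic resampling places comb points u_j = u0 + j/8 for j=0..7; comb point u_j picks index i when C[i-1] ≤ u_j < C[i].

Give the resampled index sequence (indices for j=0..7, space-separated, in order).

1 2 3 4 5 5 7 7

C = [1/19, 3/38, 5/19, 15/38, 21/38, 14/19, 31/38, 1]
j=0: u_0=1/15 ∈ [1/19, 3/38) → index 1
j=1: u_1=23/120 ∈ [3/38, 5/19) → index 2
j=2: u_2=19/60 ∈ [5/19, 15/38) → index 3
j=3: u_3=53/120 ∈ [15/38, 21/38) → index 4
j=4: u_4=17/30 ∈ [21/38, 14/19) → index 5
j=5: u_5=83/120 ∈ [21/38, 14/19) → index 5
j=6: u_6=49/60 ∈ [31/38, 1) → index 7
j=7: u_7=113/120 ∈ [31/38, 1) → index 7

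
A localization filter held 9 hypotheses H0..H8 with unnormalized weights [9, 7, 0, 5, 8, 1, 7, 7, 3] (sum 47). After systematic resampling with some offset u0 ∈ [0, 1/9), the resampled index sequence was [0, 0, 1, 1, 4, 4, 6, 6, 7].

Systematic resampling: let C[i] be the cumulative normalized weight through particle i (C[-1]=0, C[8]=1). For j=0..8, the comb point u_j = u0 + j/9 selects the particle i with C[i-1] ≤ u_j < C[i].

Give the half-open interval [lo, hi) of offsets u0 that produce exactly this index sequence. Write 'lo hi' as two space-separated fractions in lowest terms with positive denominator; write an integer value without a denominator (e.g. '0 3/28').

C = [9/47, 16/47, 16/47, 21/47, 29/47, 30/47, 37/47, 44/47, 1]
j=0 picked index 0: u0 ∈ [0, 9/47)
j=1 picked index 0: u0 ∈ [-1/9, 34/423)
j=2 picked index 1: u0 ∈ [-13/423, 50/423)
j=3 picked index 1: u0 ∈ [-20/141, 1/141)
j=4 picked index 4: u0 ∈ [1/423, 73/423)
j=5 picked index 4: u0 ∈ [-46/423, 26/423)
j=6 picked index 6: u0 ∈ [-4/141, 17/141)
j=7 picked index 6: u0 ∈ [-59/423, 4/423)
j=8 picked index 7: u0 ∈ [-43/423, 20/423)
intersection: [1/423, 1/141)

1/423 1/141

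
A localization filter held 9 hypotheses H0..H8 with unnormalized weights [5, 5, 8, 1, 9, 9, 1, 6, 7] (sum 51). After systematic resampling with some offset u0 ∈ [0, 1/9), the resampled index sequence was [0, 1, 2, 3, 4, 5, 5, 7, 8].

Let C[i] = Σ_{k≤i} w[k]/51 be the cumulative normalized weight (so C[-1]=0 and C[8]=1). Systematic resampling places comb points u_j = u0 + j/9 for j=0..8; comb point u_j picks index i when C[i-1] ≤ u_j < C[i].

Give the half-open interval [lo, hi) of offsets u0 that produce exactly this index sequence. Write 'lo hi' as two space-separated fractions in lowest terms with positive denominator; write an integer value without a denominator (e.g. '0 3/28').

1/51 2/51

C = [5/51, 10/51, 6/17, 19/51, 28/51, 37/51, 38/51, 44/51, 1]
j=0 picked index 0: u0 ∈ [0, 5/51)
j=1 picked index 1: u0 ∈ [-2/153, 13/153)
j=2 picked index 2: u0 ∈ [-4/153, 20/153)
j=3 picked index 3: u0 ∈ [1/51, 2/51)
j=4 picked index 4: u0 ∈ [-11/153, 16/153)
j=5 picked index 5: u0 ∈ [-1/153, 26/153)
j=6 picked index 5: u0 ∈ [-2/17, 1/17)
j=7 picked index 7: u0 ∈ [-5/153, 13/153)
j=8 picked index 8: u0 ∈ [-4/153, 1/9)
intersection: [1/51, 2/51)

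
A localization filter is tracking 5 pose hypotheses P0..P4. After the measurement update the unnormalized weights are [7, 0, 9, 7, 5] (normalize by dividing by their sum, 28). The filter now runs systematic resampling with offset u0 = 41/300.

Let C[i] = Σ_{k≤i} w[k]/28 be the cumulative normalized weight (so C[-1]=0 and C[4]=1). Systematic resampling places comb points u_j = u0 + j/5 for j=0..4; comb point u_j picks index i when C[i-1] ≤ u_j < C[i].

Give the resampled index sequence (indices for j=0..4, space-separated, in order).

C = [1/4, 1/4, 4/7, 23/28, 1]
j=0: u_0=41/300 ∈ [0, 1/4) → index 0
j=1: u_1=101/300 ∈ [1/4, 4/7) → index 2
j=2: u_2=161/300 ∈ [1/4, 4/7) → index 2
j=3: u_3=221/300 ∈ [4/7, 23/28) → index 3
j=4: u_4=281/300 ∈ [23/28, 1) → index 4

0 2 2 3 4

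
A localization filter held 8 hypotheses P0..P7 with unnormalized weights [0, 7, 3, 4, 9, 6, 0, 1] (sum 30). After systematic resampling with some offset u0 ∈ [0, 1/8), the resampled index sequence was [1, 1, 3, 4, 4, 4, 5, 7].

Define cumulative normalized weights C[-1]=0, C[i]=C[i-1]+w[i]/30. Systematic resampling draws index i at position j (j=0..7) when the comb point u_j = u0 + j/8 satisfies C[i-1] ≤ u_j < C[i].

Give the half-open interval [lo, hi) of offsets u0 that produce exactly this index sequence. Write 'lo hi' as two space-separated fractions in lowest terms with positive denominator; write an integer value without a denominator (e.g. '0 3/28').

C = [0, 7/30, 1/3, 7/15, 23/30, 29/30, 29/30, 1]
j=0 picked index 1: u0 ∈ [0, 7/30)
j=1 picked index 1: u0 ∈ [-1/8, 13/120)
j=2 picked index 3: u0 ∈ [1/12, 13/60)
j=3 picked index 4: u0 ∈ [11/120, 47/120)
j=4 picked index 4: u0 ∈ [-1/30, 4/15)
j=5 picked index 4: u0 ∈ [-19/120, 17/120)
j=6 picked index 5: u0 ∈ [1/60, 13/60)
j=7 picked index 7: u0 ∈ [11/120, 1/8)
intersection: [11/120, 13/120)

11/120 13/120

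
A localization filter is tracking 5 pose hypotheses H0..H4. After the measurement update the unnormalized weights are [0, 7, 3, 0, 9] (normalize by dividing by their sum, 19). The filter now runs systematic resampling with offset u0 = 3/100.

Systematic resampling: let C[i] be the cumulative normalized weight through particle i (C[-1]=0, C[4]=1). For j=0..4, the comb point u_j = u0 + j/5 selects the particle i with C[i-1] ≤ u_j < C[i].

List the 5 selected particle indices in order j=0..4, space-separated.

1 1 2 4 4

C = [0, 7/19, 10/19, 10/19, 1]
j=0: u_0=3/100 ∈ [0, 7/19) → index 1
j=1: u_1=23/100 ∈ [0, 7/19) → index 1
j=2: u_2=43/100 ∈ [7/19, 10/19) → index 2
j=3: u_3=63/100 ∈ [10/19, 1) → index 4
j=4: u_4=83/100 ∈ [10/19, 1) → index 4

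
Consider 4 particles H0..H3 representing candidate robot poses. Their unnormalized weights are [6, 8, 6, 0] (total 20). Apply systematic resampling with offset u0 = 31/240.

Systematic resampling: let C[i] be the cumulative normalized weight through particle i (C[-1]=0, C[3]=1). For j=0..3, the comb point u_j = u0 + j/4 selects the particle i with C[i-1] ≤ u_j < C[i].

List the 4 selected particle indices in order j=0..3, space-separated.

0 1 1 2

C = [3/10, 7/10, 1, 1]
j=0: u_0=31/240 ∈ [0, 3/10) → index 0
j=1: u_1=91/240 ∈ [3/10, 7/10) → index 1
j=2: u_2=151/240 ∈ [3/10, 7/10) → index 1
j=3: u_3=211/240 ∈ [7/10, 1) → index 2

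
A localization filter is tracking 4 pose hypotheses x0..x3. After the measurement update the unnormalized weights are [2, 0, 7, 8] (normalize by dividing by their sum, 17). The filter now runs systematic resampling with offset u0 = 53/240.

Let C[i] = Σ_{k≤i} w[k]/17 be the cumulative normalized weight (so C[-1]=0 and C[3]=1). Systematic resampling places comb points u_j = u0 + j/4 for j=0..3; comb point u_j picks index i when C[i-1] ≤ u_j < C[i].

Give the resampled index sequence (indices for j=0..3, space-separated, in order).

C = [2/17, 2/17, 9/17, 1]
j=0: u_0=53/240 ∈ [2/17, 9/17) → index 2
j=1: u_1=113/240 ∈ [2/17, 9/17) → index 2
j=2: u_2=173/240 ∈ [9/17, 1) → index 3
j=3: u_3=233/240 ∈ [9/17, 1) → index 3

2 2 3 3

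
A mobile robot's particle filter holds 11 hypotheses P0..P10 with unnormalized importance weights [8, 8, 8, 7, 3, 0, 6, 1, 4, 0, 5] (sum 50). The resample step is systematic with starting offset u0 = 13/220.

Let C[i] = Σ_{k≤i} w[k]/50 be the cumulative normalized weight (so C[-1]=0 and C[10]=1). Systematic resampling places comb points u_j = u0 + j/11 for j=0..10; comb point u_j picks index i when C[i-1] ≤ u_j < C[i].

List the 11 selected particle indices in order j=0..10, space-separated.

C = [4/25, 8/25, 12/25, 31/50, 17/25, 17/25, 4/5, 41/50, 9/10, 9/10, 1]
j=0: u_0=13/220 ∈ [0, 4/25) → index 0
j=1: u_1=3/20 ∈ [0, 4/25) → index 0
j=2: u_2=53/220 ∈ [4/25, 8/25) → index 1
j=3: u_3=73/220 ∈ [8/25, 12/25) → index 2
j=4: u_4=93/220 ∈ [8/25, 12/25) → index 2
j=5: u_5=113/220 ∈ [12/25, 31/50) → index 3
j=6: u_6=133/220 ∈ [12/25, 31/50) → index 3
j=7: u_7=153/220 ∈ [17/25, 4/5) → index 6
j=8: u_8=173/220 ∈ [17/25, 4/5) → index 6
j=9: u_9=193/220 ∈ [41/50, 9/10) → index 8
j=10: u_10=213/220 ∈ [9/10, 1) → index 10

0 0 1 2 2 3 3 6 6 8 10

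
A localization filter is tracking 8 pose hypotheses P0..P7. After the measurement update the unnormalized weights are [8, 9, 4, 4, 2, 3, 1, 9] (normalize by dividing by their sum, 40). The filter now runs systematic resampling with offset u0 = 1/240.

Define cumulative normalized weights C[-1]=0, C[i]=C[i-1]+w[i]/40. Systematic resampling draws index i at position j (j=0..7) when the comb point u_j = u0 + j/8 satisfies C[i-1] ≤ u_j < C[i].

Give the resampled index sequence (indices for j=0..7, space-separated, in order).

C = [1/5, 17/40, 21/40, 5/8, 27/40, 3/4, 31/40, 1]
j=0: u_0=1/240 ∈ [0, 1/5) → index 0
j=1: u_1=31/240 ∈ [0, 1/5) → index 0
j=2: u_2=61/240 ∈ [1/5, 17/40) → index 1
j=3: u_3=91/240 ∈ [1/5, 17/40) → index 1
j=4: u_4=121/240 ∈ [17/40, 21/40) → index 2
j=5: u_5=151/240 ∈ [5/8, 27/40) → index 4
j=6: u_6=181/240 ∈ [3/4, 31/40) → index 6
j=7: u_7=211/240 ∈ [31/40, 1) → index 7

0 0 1 1 2 4 6 7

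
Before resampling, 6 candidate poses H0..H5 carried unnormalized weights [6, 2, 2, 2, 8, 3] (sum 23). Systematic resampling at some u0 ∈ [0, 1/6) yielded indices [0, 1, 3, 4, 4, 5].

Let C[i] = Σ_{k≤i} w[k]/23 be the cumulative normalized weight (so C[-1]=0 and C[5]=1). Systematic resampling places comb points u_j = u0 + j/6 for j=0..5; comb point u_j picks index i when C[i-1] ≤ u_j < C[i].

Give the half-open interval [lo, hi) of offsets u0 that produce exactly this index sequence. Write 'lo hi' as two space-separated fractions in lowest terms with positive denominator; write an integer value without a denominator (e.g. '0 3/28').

C = [6/23, 8/23, 10/23, 12/23, 20/23, 1]
j=0 picked index 0: u0 ∈ [0, 6/23)
j=1 picked index 1: u0 ∈ [13/138, 25/138)
j=2 picked index 3: u0 ∈ [7/69, 13/69)
j=3 picked index 4: u0 ∈ [1/46, 17/46)
j=4 picked index 4: u0 ∈ [-10/69, 14/69)
j=5 picked index 5: u0 ∈ [5/138, 1/6)
intersection: [7/69, 1/6)

7/69 1/6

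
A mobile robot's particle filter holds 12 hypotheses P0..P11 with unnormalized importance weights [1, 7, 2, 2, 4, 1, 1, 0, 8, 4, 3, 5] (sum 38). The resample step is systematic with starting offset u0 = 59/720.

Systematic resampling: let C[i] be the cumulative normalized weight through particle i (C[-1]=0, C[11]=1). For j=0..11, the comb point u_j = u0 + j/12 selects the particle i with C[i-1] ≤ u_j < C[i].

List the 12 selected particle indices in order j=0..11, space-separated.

1 1 2 4 4 8 8 8 9 10 11 11

C = [1/38, 4/19, 5/19, 6/19, 8/19, 17/38, 9/19, 9/19, 13/19, 15/19, 33/38, 1]
j=0: u_0=59/720 ∈ [1/38, 4/19) → index 1
j=1: u_1=119/720 ∈ [1/38, 4/19) → index 1
j=2: u_2=179/720 ∈ [4/19, 5/19) → index 2
j=3: u_3=239/720 ∈ [6/19, 8/19) → index 4
j=4: u_4=299/720 ∈ [6/19, 8/19) → index 4
j=5: u_5=359/720 ∈ [9/19, 13/19) → index 8
j=6: u_6=419/720 ∈ [9/19, 13/19) → index 8
j=7: u_7=479/720 ∈ [9/19, 13/19) → index 8
j=8: u_8=539/720 ∈ [13/19, 15/19) → index 9
j=9: u_9=599/720 ∈ [15/19, 33/38) → index 10
j=10: u_10=659/720 ∈ [33/38, 1) → index 11
j=11: u_11=719/720 ∈ [33/38, 1) → index 11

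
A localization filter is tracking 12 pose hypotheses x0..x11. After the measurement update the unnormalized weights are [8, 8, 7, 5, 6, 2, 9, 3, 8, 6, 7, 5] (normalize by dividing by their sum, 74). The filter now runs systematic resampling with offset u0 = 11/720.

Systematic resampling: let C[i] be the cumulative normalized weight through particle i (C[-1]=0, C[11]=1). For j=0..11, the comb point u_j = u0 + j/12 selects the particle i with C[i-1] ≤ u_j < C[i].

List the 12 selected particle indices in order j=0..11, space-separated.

C = [4/37, 8/37, 23/74, 14/37, 17/37, 18/37, 45/74, 24/37, 28/37, 31/37, 69/74, 1]
j=0: u_0=11/720 ∈ [0, 4/37) → index 0
j=1: u_1=71/720 ∈ [0, 4/37) → index 0
j=2: u_2=131/720 ∈ [4/37, 8/37) → index 1
j=3: u_3=191/720 ∈ [8/37, 23/74) → index 2
j=4: u_4=251/720 ∈ [23/74, 14/37) → index 3
j=5: u_5=311/720 ∈ [14/37, 17/37) → index 4
j=6: u_6=371/720 ∈ [18/37, 45/74) → index 6
j=7: u_7=431/720 ∈ [18/37, 45/74) → index 6
j=8: u_8=491/720 ∈ [24/37, 28/37) → index 8
j=9: u_9=551/720 ∈ [28/37, 31/37) → index 9
j=10: u_10=611/720 ∈ [31/37, 69/74) → index 10
j=11: u_11=671/720 ∈ [31/37, 69/74) → index 10

0 0 1 2 3 4 6 6 8 9 10 10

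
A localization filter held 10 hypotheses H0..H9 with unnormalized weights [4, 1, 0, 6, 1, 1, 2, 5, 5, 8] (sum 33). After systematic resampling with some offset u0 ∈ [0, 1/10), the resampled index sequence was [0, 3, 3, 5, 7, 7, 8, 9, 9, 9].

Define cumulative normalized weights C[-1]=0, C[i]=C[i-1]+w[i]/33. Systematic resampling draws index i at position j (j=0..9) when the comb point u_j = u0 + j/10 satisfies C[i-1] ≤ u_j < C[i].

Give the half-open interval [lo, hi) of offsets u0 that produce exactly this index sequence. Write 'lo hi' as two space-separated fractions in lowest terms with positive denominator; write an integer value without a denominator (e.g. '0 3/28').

7/110 31/330

C = [4/33, 5/33, 5/33, 1/3, 4/11, 13/33, 5/11, 20/33, 25/33, 1]
j=0 picked index 0: u0 ∈ [0, 4/33)
j=1 picked index 3: u0 ∈ [17/330, 7/30)
j=2 picked index 3: u0 ∈ [-8/165, 2/15)
j=3 picked index 5: u0 ∈ [7/110, 31/330)
j=4 picked index 7: u0 ∈ [3/55, 34/165)
j=5 picked index 7: u0 ∈ [-1/22, 7/66)
j=6 picked index 8: u0 ∈ [1/165, 26/165)
j=7 picked index 9: u0 ∈ [19/330, 3/10)
j=8 picked index 9: u0 ∈ [-7/165, 1/5)
j=9 picked index 9: u0 ∈ [-47/330, 1/10)
intersection: [7/110, 31/330)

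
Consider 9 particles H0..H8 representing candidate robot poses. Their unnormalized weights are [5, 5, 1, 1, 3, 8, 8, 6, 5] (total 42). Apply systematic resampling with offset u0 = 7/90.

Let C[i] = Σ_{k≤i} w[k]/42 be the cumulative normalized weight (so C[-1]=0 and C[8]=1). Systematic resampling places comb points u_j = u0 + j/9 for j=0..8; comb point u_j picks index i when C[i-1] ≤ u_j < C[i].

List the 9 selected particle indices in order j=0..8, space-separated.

0 1 4 5 5 6 7 7 8

C = [5/42, 5/21, 11/42, 2/7, 5/14, 23/42, 31/42, 37/42, 1]
j=0: u_0=7/90 ∈ [0, 5/42) → index 0
j=1: u_1=17/90 ∈ [5/42, 5/21) → index 1
j=2: u_2=3/10 ∈ [2/7, 5/14) → index 4
j=3: u_3=37/90 ∈ [5/14, 23/42) → index 5
j=4: u_4=47/90 ∈ [5/14, 23/42) → index 5
j=5: u_5=19/30 ∈ [23/42, 31/42) → index 6
j=6: u_6=67/90 ∈ [31/42, 37/42) → index 7
j=7: u_7=77/90 ∈ [31/42, 37/42) → index 7
j=8: u_8=29/30 ∈ [37/42, 1) → index 8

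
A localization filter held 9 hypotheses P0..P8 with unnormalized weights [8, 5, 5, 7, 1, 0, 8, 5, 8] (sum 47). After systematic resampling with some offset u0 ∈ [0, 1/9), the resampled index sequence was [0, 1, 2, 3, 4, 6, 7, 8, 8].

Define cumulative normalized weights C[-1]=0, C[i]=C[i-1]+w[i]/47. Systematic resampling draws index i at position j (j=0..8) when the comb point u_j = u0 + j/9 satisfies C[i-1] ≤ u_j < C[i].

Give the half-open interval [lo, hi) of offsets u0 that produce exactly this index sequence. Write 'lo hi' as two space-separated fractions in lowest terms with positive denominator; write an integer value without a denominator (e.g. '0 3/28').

37/423 46/423

C = [8/47, 13/47, 18/47, 25/47, 26/47, 26/47, 34/47, 39/47, 1]
j=0 picked index 0: u0 ∈ [0, 8/47)
j=1 picked index 1: u0 ∈ [25/423, 70/423)
j=2 picked index 2: u0 ∈ [23/423, 68/423)
j=3 picked index 3: u0 ∈ [7/141, 28/141)
j=4 picked index 4: u0 ∈ [37/423, 46/423)
j=5 picked index 6: u0 ∈ [-1/423, 71/423)
j=6 picked index 7: u0 ∈ [8/141, 23/141)
j=7 picked index 8: u0 ∈ [22/423, 2/9)
j=8 picked index 8: u0 ∈ [-25/423, 1/9)
intersection: [37/423, 46/423)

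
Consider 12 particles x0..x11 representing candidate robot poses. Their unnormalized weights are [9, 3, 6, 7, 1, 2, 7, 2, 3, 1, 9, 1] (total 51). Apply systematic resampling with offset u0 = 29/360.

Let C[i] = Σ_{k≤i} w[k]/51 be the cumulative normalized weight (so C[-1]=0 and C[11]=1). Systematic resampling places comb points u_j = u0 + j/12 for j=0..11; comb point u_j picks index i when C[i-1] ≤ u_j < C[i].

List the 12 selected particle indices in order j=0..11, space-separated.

C = [3/17, 4/17, 6/17, 25/51, 26/51, 28/51, 35/51, 37/51, 40/51, 41/51, 50/51, 1]
j=0: u_0=29/360 ∈ [0, 3/17) → index 0
j=1: u_1=59/360 ∈ [0, 3/17) → index 0
j=2: u_2=89/360 ∈ [4/17, 6/17) → index 2
j=3: u_3=119/360 ∈ [4/17, 6/17) → index 2
j=4: u_4=149/360 ∈ [6/17, 25/51) → index 3
j=5: u_5=179/360 ∈ [25/51, 26/51) → index 4
j=6: u_6=209/360 ∈ [28/51, 35/51) → index 6
j=7: u_7=239/360 ∈ [28/51, 35/51) → index 6
j=8: u_8=269/360 ∈ [37/51, 40/51) → index 8
j=9: u_9=299/360 ∈ [41/51, 50/51) → index 10
j=10: u_10=329/360 ∈ [41/51, 50/51) → index 10
j=11: u_11=359/360 ∈ [50/51, 1) → index 11

0 0 2 2 3 4 6 6 8 10 10 11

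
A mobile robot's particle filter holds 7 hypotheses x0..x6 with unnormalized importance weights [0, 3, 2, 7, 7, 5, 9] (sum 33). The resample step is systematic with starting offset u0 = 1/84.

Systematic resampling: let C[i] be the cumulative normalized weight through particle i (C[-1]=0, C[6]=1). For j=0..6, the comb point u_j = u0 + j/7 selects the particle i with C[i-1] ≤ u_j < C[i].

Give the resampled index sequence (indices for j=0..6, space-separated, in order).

C = [0, 1/11, 5/33, 4/11, 19/33, 8/11, 1]
j=0: u_0=1/84 ∈ [0, 1/11) → index 1
j=1: u_1=13/84 ∈ [5/33, 4/11) → index 3
j=2: u_2=25/84 ∈ [5/33, 4/11) → index 3
j=3: u_3=37/84 ∈ [4/11, 19/33) → index 4
j=4: u_4=7/12 ∈ [19/33, 8/11) → index 5
j=5: u_5=61/84 ∈ [19/33, 8/11) → index 5
j=6: u_6=73/84 ∈ [8/11, 1) → index 6

1 3 3 4 5 5 6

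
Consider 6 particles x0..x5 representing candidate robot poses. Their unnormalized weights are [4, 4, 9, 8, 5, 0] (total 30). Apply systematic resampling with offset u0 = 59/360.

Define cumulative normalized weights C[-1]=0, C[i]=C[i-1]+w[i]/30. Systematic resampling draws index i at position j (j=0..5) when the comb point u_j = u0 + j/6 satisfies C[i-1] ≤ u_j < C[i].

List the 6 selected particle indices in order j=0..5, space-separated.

1 2 2 3 3 4

C = [2/15, 4/15, 17/30, 5/6, 1, 1]
j=0: u_0=59/360 ∈ [2/15, 4/15) → index 1
j=1: u_1=119/360 ∈ [4/15, 17/30) → index 2
j=2: u_2=179/360 ∈ [4/15, 17/30) → index 2
j=3: u_3=239/360 ∈ [17/30, 5/6) → index 3
j=4: u_4=299/360 ∈ [17/30, 5/6) → index 3
j=5: u_5=359/360 ∈ [5/6, 1) → index 4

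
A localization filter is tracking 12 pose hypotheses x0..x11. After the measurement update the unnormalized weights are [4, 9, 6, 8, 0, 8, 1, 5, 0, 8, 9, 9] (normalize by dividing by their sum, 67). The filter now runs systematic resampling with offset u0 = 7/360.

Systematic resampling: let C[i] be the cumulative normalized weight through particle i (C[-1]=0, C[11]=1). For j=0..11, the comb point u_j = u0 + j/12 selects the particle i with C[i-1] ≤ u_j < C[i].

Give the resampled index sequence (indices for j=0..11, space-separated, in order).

0 1 1 2 3 5 5 7 9 10 10 11

C = [4/67, 13/67, 19/67, 27/67, 27/67, 35/67, 36/67, 41/67, 41/67, 49/67, 58/67, 1]
j=0: u_0=7/360 ∈ [0, 4/67) → index 0
j=1: u_1=37/360 ∈ [4/67, 13/67) → index 1
j=2: u_2=67/360 ∈ [4/67, 13/67) → index 1
j=3: u_3=97/360 ∈ [13/67, 19/67) → index 2
j=4: u_4=127/360 ∈ [19/67, 27/67) → index 3
j=5: u_5=157/360 ∈ [27/67, 35/67) → index 5
j=6: u_6=187/360 ∈ [27/67, 35/67) → index 5
j=7: u_7=217/360 ∈ [36/67, 41/67) → index 7
j=8: u_8=247/360 ∈ [41/67, 49/67) → index 9
j=9: u_9=277/360 ∈ [49/67, 58/67) → index 10
j=10: u_10=307/360 ∈ [49/67, 58/67) → index 10
j=11: u_11=337/360 ∈ [58/67, 1) → index 11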